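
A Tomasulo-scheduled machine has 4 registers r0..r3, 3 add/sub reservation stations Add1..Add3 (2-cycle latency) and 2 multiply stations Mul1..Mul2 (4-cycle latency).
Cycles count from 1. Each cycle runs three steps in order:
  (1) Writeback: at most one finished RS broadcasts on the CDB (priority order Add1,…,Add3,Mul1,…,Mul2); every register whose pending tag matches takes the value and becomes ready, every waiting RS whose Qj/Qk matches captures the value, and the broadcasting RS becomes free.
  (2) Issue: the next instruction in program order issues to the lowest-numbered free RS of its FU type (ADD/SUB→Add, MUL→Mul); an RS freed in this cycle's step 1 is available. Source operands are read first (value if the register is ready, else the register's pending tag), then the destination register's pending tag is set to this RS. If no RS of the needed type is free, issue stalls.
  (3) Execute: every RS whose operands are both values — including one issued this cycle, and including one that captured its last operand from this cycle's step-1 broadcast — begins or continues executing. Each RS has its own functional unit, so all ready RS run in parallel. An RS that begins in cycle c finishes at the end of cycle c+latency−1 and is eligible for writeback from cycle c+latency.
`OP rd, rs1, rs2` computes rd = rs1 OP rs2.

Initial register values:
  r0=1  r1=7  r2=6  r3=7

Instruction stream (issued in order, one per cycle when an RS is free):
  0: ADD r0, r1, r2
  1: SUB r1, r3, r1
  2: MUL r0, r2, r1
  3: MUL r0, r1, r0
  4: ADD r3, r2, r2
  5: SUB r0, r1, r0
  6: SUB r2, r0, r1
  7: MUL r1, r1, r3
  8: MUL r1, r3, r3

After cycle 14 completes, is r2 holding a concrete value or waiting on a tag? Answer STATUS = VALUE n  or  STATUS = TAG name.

STATUS = TAG Add1

cycle 1: issue ADD r0<-Add1 // r0:Add1,r1:7,r2:6,r3:7
cycle 2: issue SUB r1<-Add2 // r0:Add1,r1:Add2,r2:6,r3:7
cycle 3: CDB Add1=13; issue MUL r0<-Mul1 // r0:Mul1,r1:Add2,r2:6,r3:7
cycle 4: CDB Add2=0; issue MUL r0<-Mul2 // r0:Mul2,r1:0,r2:6,r3:7
cycle 5: issue ADD r3<-Add1 // r0:Mul2,r1:0,r2:6,r3:Add1
cycle 6: issue SUB r0<-Add2 // r0:Add2,r1:0,r2:6,r3:Add1
cycle 7: CDB Add1=12; issue SUB r2<-Add1 // r0:Add2,r1:0,r2:Add1,r3:12
cycle 8: CDB Mul1=0; issue MUL r1<-Mul1 // r0:Add2,r1:Mul1,r2:Add1,r3:12
cycle 9: stall // r0:Add2,r1:Mul1,r2:Add1,r3:12
cycle 10: stall // r0:Add2,r1:Mul1,r2:Add1,r3:12
cycle 11: stall // r0:Add2,r1:Mul1,r2:Add1,r3:12
cycle 12: CDB Mul1=0; issue MUL r1<-Mul1 // r0:Add2,r1:Mul1,r2:Add1,r3:12
cycle 13: CDB Mul2=0 // r0:Add2,r1:Mul1,r2:Add1,r3:12
cycle 14: - // r0:Add2,r1:Mul1,r2:Add1,r3:12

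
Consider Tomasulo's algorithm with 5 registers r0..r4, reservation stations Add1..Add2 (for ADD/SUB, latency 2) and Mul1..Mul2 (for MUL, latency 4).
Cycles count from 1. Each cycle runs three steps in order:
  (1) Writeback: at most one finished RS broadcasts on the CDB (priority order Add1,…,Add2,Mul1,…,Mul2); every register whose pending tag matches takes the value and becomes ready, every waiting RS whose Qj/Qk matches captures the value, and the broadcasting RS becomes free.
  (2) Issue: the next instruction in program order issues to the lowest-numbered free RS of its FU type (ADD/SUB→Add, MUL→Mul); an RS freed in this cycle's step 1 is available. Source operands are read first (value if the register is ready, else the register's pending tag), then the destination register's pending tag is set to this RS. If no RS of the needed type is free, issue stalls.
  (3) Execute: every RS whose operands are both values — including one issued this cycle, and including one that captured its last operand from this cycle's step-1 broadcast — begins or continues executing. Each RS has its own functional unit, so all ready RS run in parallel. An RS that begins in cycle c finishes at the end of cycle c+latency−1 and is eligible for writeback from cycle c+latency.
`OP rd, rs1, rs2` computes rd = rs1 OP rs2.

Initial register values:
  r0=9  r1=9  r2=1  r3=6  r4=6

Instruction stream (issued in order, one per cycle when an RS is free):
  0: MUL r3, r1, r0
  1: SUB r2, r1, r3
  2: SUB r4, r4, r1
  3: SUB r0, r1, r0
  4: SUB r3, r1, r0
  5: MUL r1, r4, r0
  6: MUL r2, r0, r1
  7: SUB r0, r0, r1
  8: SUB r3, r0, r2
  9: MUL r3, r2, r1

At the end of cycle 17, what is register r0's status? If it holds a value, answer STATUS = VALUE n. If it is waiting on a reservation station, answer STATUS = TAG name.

STATUS = VALUE 0

cycle 1: issue MUL r3<-Mul1 // r0:9,r1:9,r2:1,r3:Mul1,r4:6
cycle 2: issue SUB r2<-Add1 // r0:9,r1:9,r2:Add1,r3:Mul1,r4:6
cycle 3: issue SUB r4<-Add2 // r0:9,r1:9,r2:Add1,r3:Mul1,r4:Add2
cycle 4: stall // r0:9,r1:9,r2:Add1,r3:Mul1,r4:Add2
cycle 5: CDB Add2=-3; issue SUB r0<-Add2 // r0:Add2,r1:9,r2:Add1,r3:Mul1,r4:-3
cycle 6: CDB Mul1=81; stall // r0:Add2,r1:9,r2:Add1,r3:81,r4:-3
cycle 7: CDB Add2=0; issue SUB r3<-Add2 // r0:0,r1:9,r2:Add1,r3:Add2,r4:-3
cycle 8: CDB Add1=-72; issue MUL r1<-Mul1 // r0:0,r1:Mul1,r2:-72,r3:Add2,r4:-3
cycle 9: CDB Add2=9; issue MUL r2<-Mul2 // r0:0,r1:Mul1,r2:Mul2,r3:9,r4:-3
cycle 10: issue SUB r0<-Add1 // r0:Add1,r1:Mul1,r2:Mul2,r3:9,r4:-3
cycle 11: issue SUB r3<-Add2 // r0:Add1,r1:Mul1,r2:Mul2,r3:Add2,r4:-3
cycle 12: CDB Mul1=0; issue MUL r3<-Mul1 // r0:Add1,r1:0,r2:Mul2,r3:Mul1,r4:-3
cycle 13: - // r0:Add1,r1:0,r2:Mul2,r3:Mul1,r4:-3
cycle 14: CDB Add1=0 // r0:0,r1:0,r2:Mul2,r3:Mul1,r4:-3
cycle 15: - // r0:0,r1:0,r2:Mul2,r3:Mul1,r4:-3
cycle 16: CDB Mul2=0 // r0:0,r1:0,r2:0,r3:Mul1,r4:-3
cycle 17: - // r0:0,r1:0,r2:0,r3:Mul1,r4:-3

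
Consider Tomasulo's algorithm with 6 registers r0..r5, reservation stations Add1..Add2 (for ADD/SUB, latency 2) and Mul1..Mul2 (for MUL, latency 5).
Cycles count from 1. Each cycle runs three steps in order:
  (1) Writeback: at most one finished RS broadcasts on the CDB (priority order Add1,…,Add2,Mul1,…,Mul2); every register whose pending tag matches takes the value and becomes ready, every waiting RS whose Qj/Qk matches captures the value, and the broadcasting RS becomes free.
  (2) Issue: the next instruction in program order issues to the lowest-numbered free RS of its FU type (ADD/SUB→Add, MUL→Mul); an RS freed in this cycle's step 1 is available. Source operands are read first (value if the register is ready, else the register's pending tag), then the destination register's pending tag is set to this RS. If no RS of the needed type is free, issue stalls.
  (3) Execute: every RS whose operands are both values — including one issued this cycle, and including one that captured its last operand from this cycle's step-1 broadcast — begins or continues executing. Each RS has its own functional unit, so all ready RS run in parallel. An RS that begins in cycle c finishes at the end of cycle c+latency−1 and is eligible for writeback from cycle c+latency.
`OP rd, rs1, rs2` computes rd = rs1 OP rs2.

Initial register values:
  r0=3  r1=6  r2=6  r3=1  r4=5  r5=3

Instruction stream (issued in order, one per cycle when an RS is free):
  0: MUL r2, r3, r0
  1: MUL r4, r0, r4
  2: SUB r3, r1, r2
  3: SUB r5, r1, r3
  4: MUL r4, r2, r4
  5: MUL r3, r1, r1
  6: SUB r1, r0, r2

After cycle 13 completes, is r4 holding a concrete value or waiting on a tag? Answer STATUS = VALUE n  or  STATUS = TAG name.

STATUS = VALUE 45

c1: issue MUL r2<-Mul1 | r0:3,r1:6,r2:Mul1,r3:1,r4:5,r5:3
c2: issue MUL r4<-Mul2 | r0:3,r1:6,r2:Mul1,r3:1,r4:Mul2,r5:3
c3: issue SUB r3<-Add1 | r0:3,r1:6,r2:Mul1,r3:Add1,r4:Mul2,r5:3
c4: issue SUB r5<-Add2 | r0:3,r1:6,r2:Mul1,r3:Add1,r4:Mul2,r5:Add2
c5: stall | r0:3,r1:6,r2:Mul1,r3:Add1,r4:Mul2,r5:Add2
c6: CDB Mul1=3; issue MUL r4<-Mul1 | r0:3,r1:6,r2:3,r3:Add1,r4:Mul1,r5:Add2
c7: CDB Mul2=15; issue MUL r3<-Mul2 | r0:3,r1:6,r2:3,r3:Mul2,r4:Mul1,r5:Add2
c8: CDB Add1=3; issue SUB r1<-Add1 | r0:3,r1:Add1,r2:3,r3:Mul2,r4:Mul1,r5:Add2
c9: - | r0:3,r1:Add1,r2:3,r3:Mul2,r4:Mul1,r5:Add2
c10: CDB Add1=0 | r0:3,r1:0,r2:3,r3:Mul2,r4:Mul1,r5:Add2
c11: CDB Add2=3 | r0:3,r1:0,r2:3,r3:Mul2,r4:Mul1,r5:3
c12: CDB Mul1=45 | r0:3,r1:0,r2:3,r3:Mul2,r4:45,r5:3
c13: CDB Mul2=36 | r0:3,r1:0,r2:3,r3:36,r4:45,r5:3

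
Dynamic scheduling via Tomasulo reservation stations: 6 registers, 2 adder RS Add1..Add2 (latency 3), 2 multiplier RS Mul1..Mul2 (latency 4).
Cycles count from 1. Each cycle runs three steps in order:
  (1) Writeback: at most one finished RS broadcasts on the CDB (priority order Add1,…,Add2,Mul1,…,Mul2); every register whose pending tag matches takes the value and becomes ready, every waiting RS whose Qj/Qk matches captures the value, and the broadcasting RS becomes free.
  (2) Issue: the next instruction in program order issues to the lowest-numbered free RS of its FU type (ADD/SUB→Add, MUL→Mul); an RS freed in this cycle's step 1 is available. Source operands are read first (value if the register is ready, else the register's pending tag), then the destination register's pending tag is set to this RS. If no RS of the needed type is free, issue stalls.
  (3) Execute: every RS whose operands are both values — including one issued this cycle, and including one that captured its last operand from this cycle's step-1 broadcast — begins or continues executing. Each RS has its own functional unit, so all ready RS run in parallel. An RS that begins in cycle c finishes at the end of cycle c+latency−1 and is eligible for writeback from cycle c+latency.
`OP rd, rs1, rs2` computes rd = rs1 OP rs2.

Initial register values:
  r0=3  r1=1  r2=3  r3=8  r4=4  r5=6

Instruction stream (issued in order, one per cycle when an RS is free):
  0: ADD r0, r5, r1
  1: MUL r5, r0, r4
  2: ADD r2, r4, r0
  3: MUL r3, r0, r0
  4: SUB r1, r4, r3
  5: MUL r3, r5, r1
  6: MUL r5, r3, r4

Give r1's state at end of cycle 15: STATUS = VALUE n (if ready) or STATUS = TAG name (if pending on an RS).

STATUS = VALUE -45

c1: issue ADD r0<-Add1 | r0:Add1,r1:1,r2:3,r3:8,r4:4,r5:6
c2: issue MUL r5<-Mul1 | r0:Add1,r1:1,r2:3,r3:8,r4:4,r5:Mul1
c3: issue ADD r2<-Add2 | r0:Add1,r1:1,r2:Add2,r3:8,r4:4,r5:Mul1
c4: CDB Add1=7; issue MUL r3<-Mul2 | r0:7,r1:1,r2:Add2,r3:Mul2,r4:4,r5:Mul1
c5: issue SUB r1<-Add1 | r0:7,r1:Add1,r2:Add2,r3:Mul2,r4:4,r5:Mul1
c6: stall | r0:7,r1:Add1,r2:Add2,r3:Mul2,r4:4,r5:Mul1
c7: CDB Add2=11; stall | r0:7,r1:Add1,r2:11,r3:Mul2,r4:4,r5:Mul1
c8: CDB Mul1=28; issue MUL r3<-Mul1 | r0:7,r1:Add1,r2:11,r3:Mul1,r4:4,r5:28
c9: CDB Mul2=49; issue MUL r5<-Mul2 | r0:7,r1:Add1,r2:11,r3:Mul1,r4:4,r5:Mul2
c10: - | r0:7,r1:Add1,r2:11,r3:Mul1,r4:4,r5:Mul2
c11: - | r0:7,r1:Add1,r2:11,r3:Mul1,r4:4,r5:Mul2
c12: CDB Add1=-45 | r0:7,r1:-45,r2:11,r3:Mul1,r4:4,r5:Mul2
c13: - | r0:7,r1:-45,r2:11,r3:Mul1,r4:4,r5:Mul2
c14: - | r0:7,r1:-45,r2:11,r3:Mul1,r4:4,r5:Mul2
c15: - | r0:7,r1:-45,r2:11,r3:Mul1,r4:4,r5:Mul2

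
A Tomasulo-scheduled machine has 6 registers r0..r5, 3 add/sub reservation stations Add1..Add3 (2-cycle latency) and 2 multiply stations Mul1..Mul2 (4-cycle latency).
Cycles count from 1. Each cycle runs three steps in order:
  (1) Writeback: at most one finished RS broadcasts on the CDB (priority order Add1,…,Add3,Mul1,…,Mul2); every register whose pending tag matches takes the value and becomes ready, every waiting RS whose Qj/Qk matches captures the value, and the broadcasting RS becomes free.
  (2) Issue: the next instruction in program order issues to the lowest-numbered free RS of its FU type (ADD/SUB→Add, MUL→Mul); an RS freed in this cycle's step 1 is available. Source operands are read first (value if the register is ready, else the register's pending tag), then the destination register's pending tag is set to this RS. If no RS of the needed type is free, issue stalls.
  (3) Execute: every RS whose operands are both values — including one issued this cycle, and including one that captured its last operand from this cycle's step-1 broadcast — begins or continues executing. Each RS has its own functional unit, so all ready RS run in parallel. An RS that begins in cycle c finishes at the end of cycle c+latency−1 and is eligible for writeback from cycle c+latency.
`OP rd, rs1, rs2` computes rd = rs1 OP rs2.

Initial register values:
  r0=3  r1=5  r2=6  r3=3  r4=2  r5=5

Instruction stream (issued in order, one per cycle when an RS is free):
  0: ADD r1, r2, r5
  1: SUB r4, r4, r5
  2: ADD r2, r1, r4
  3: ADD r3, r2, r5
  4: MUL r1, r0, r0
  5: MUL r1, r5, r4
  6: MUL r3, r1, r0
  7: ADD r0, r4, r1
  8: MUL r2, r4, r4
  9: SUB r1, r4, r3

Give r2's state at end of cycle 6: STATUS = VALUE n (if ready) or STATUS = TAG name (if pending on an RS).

STATUS = VALUE 8

c1: issue ADD r1<-Add1 | r0:3,r1:Add1,r2:6,r3:3,r4:2,r5:5
c2: issue SUB r4<-Add2 | r0:3,r1:Add1,r2:6,r3:3,r4:Add2,r5:5
c3: CDB Add1=11; issue ADD r2<-Add1 | r0:3,r1:11,r2:Add1,r3:3,r4:Add2,r5:5
c4: CDB Add2=-3; issue ADD r3<-Add2 | r0:3,r1:11,r2:Add1,r3:Add2,r4:-3,r5:5
c5: issue MUL r1<-Mul1 | r0:3,r1:Mul1,r2:Add1,r3:Add2,r4:-3,r5:5
c6: CDB Add1=8; issue MUL r1<-Mul2 | r0:3,r1:Mul2,r2:8,r3:Add2,r4:-3,r5:5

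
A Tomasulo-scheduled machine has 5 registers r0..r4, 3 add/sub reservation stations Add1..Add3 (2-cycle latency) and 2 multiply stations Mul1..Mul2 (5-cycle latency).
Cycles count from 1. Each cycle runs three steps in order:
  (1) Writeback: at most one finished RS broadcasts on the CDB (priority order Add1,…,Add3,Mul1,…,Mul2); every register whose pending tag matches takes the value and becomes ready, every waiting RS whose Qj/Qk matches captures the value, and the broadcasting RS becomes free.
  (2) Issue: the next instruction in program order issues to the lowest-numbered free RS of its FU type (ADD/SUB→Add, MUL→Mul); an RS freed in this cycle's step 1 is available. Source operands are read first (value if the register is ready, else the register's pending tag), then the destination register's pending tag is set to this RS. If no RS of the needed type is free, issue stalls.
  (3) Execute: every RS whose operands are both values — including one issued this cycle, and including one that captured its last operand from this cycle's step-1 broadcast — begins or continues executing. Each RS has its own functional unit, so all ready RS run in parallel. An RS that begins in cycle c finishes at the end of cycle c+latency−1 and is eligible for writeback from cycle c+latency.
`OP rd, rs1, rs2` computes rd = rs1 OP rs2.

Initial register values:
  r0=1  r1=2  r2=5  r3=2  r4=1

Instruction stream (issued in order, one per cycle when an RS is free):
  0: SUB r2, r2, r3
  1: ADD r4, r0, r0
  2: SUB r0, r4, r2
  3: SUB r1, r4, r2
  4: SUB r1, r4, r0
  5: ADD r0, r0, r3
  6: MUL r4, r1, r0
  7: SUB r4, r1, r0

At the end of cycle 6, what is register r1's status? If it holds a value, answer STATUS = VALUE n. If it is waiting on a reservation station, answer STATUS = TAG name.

STATUS = TAG Add3

c1: issue SUB r2<-Add1 | r0:1,r1:2,r2:Add1,r3:2,r4:1
c2: issue ADD r4<-Add2 | r0:1,r1:2,r2:Add1,r3:2,r4:Add2
c3: CDB Add1=3; issue SUB r0<-Add1 | r0:Add1,r1:2,r2:3,r3:2,r4:Add2
c4: CDB Add2=2; issue SUB r1<-Add2 | r0:Add1,r1:Add2,r2:3,r3:2,r4:2
c5: issue SUB r1<-Add3 | r0:Add1,r1:Add3,r2:3,r3:2,r4:2
c6: CDB Add1=-1; issue ADD r0<-Add1 | r0:Add1,r1:Add3,r2:3,r3:2,r4:2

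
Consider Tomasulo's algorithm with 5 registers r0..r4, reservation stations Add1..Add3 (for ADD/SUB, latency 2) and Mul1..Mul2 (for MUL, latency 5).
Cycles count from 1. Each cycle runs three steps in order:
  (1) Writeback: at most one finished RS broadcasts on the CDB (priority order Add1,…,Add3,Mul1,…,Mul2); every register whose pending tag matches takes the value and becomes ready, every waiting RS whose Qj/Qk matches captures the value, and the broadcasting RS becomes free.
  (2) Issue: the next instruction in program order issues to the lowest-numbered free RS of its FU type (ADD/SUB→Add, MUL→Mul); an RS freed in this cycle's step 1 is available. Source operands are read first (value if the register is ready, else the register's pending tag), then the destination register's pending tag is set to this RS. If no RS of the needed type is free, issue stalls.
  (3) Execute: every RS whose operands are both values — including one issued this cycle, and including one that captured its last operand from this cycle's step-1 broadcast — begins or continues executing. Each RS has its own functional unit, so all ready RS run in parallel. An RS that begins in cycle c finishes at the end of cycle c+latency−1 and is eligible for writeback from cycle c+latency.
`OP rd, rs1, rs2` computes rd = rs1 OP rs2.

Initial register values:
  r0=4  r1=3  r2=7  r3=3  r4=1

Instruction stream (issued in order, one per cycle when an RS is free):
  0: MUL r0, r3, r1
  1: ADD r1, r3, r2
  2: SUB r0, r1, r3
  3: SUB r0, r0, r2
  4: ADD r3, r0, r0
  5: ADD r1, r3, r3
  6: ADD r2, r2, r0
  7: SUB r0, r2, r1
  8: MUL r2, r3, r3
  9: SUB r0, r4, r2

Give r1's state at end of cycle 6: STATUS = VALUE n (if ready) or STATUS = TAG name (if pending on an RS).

cycle 1: issue MUL r0<-Mul1 // r0:Mul1,r1:3,r2:7,r3:3,r4:1
cycle 2: issue ADD r1<-Add1 // r0:Mul1,r1:Add1,r2:7,r3:3,r4:1
cycle 3: issue SUB r0<-Add2 // r0:Add2,r1:Add1,r2:7,r3:3,r4:1
cycle 4: CDB Add1=10; issue SUB r0<-Add1 // r0:Add1,r1:10,r2:7,r3:3,r4:1
cycle 5: issue ADD r3<-Add3 // r0:Add1,r1:10,r2:7,r3:Add3,r4:1
cycle 6: CDB Add2=7; issue ADD r1<-Add2 // r0:Add1,r1:Add2,r2:7,r3:Add3,r4:1

STATUS = TAG Add2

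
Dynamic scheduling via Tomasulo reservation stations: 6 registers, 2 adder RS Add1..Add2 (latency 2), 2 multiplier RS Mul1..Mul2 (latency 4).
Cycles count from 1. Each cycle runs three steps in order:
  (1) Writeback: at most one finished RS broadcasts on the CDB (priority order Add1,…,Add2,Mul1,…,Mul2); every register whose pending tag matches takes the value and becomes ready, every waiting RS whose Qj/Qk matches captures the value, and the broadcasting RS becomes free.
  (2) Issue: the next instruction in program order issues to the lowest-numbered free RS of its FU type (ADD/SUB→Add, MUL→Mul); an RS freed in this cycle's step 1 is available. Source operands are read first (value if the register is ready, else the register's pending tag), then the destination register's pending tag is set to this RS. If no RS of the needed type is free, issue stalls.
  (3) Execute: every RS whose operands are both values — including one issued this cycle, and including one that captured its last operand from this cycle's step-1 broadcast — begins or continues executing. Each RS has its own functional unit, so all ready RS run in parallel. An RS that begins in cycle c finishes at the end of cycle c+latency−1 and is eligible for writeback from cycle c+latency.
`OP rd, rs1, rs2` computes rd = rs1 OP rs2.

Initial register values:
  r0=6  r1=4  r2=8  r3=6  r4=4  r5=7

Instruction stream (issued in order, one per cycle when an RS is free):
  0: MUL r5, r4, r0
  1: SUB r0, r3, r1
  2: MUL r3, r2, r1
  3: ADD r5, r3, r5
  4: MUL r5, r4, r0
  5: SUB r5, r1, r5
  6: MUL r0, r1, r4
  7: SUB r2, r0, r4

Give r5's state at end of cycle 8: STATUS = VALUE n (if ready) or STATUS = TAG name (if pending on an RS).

cycle 1: issue MUL r5<-Mul1 // r0:6,r1:4,r2:8,r3:6,r4:4,r5:Mul1
cycle 2: issue SUB r0<-Add1 // r0:Add1,r1:4,r2:8,r3:6,r4:4,r5:Mul1
cycle 3: issue MUL r3<-Mul2 // r0:Add1,r1:4,r2:8,r3:Mul2,r4:4,r5:Mul1
cycle 4: CDB Add1=2; issue ADD r5<-Add1 // r0:2,r1:4,r2:8,r3:Mul2,r4:4,r5:Add1
cycle 5: CDB Mul1=24; issue MUL r5<-Mul1 // r0:2,r1:4,r2:8,r3:Mul2,r4:4,r5:Mul1
cycle 6: issue SUB r5<-Add2 // r0:2,r1:4,r2:8,r3:Mul2,r4:4,r5:Add2
cycle 7: CDB Mul2=32; issue MUL r0<-Mul2 // r0:Mul2,r1:4,r2:8,r3:32,r4:4,r5:Add2
cycle 8: stall // r0:Mul2,r1:4,r2:8,r3:32,r4:4,r5:Add2

STATUS = TAG Add2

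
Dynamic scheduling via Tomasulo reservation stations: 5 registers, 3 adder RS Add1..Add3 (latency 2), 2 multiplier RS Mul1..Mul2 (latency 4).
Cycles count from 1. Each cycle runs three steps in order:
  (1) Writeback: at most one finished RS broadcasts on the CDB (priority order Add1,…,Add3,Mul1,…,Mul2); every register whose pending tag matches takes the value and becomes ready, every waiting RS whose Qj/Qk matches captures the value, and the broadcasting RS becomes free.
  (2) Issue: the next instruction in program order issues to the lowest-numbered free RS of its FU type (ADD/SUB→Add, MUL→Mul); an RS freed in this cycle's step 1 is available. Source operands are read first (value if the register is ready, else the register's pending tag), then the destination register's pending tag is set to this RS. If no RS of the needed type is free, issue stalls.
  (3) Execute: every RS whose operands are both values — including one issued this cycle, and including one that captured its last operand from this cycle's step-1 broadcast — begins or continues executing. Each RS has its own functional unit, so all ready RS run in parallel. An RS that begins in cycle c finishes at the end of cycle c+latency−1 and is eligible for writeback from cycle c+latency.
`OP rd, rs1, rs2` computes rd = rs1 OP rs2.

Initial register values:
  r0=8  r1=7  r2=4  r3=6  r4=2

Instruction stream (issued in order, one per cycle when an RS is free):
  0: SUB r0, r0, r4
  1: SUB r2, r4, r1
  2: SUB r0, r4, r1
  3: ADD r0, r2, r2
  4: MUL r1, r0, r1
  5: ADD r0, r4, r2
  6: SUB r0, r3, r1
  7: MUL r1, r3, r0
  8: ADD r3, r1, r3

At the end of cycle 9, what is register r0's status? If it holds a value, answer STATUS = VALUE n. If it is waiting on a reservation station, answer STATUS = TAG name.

STATUS = TAG Add2

cycle 1: issue SUB r0<-Add1 // r0:Add1,r1:7,r2:4,r3:6,r4:2
cycle 2: issue SUB r2<-Add2 // r0:Add1,r1:7,r2:Add2,r3:6,r4:2
cycle 3: CDB Add1=6; issue SUB r0<-Add1 // r0:Add1,r1:7,r2:Add2,r3:6,r4:2
cycle 4: CDB Add2=-5; issue ADD r0<-Add2 // r0:Add2,r1:7,r2:-5,r3:6,r4:2
cycle 5: CDB Add1=-5; issue MUL r1<-Mul1 // r0:Add2,r1:Mul1,r2:-5,r3:6,r4:2
cycle 6: CDB Add2=-10; issue ADD r0<-Add1 // r0:Add1,r1:Mul1,r2:-5,r3:6,r4:2
cycle 7: issue SUB r0<-Add2 // r0:Add2,r1:Mul1,r2:-5,r3:6,r4:2
cycle 8: CDB Add1=-3; issue MUL r1<-Mul2 // r0:Add2,r1:Mul2,r2:-5,r3:6,r4:2
cycle 9: issue ADD r3<-Add1 // r0:Add2,r1:Mul2,r2:-5,r3:Add1,r4:2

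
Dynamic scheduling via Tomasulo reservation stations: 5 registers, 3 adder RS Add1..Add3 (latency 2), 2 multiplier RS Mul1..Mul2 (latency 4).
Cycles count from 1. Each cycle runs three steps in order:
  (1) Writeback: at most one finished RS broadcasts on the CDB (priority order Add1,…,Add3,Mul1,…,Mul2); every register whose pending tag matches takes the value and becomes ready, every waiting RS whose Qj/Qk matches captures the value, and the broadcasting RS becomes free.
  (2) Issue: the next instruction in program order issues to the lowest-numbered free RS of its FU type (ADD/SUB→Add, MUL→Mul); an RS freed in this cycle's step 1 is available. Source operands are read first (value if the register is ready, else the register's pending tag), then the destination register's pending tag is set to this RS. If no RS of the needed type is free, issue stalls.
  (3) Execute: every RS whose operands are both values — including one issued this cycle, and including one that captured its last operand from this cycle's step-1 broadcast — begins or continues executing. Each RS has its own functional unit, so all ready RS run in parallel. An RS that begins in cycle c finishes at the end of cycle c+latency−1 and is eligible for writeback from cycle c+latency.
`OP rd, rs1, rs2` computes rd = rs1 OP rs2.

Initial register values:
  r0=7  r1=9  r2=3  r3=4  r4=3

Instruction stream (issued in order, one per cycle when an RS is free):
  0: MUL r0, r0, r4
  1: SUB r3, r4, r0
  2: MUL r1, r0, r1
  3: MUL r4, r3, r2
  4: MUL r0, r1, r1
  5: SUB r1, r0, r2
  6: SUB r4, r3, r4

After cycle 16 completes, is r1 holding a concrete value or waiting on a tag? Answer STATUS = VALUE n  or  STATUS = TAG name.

STATUS = VALUE 35718

c1: issue MUL r0<-Mul1 | r0:Mul1,r1:9,r2:3,r3:4,r4:3
c2: issue SUB r3<-Add1 | r0:Mul1,r1:9,r2:3,r3:Add1,r4:3
c3: issue MUL r1<-Mul2 | r0:Mul1,r1:Mul2,r2:3,r3:Add1,r4:3
c4: stall | r0:Mul1,r1:Mul2,r2:3,r3:Add1,r4:3
c5: CDB Mul1=21; issue MUL r4<-Mul1 | r0:21,r1:Mul2,r2:3,r3:Add1,r4:Mul1
c6: stall | r0:21,r1:Mul2,r2:3,r3:Add1,r4:Mul1
c7: CDB Add1=-18; stall | r0:21,r1:Mul2,r2:3,r3:-18,r4:Mul1
c8: stall | r0:21,r1:Mul2,r2:3,r3:-18,r4:Mul1
c9: CDB Mul2=189; issue MUL r0<-Mul2 | r0:Mul2,r1:189,r2:3,r3:-18,r4:Mul1
c10: issue SUB r1<-Add1 | r0:Mul2,r1:Add1,r2:3,r3:-18,r4:Mul1
c11: CDB Mul1=-54; issue SUB r4<-Add2 | r0:Mul2,r1:Add1,r2:3,r3:-18,r4:Add2
c12: - | r0:Mul2,r1:Add1,r2:3,r3:-18,r4:Add2
c13: CDB Add2=36 | r0:Mul2,r1:Add1,r2:3,r3:-18,r4:36
c14: CDB Mul2=35721 | r0:35721,r1:Add1,r2:3,r3:-18,r4:36
c15: - | r0:35721,r1:Add1,r2:3,r3:-18,r4:36
c16: CDB Add1=35718 | r0:35721,r1:35718,r2:3,r3:-18,r4:36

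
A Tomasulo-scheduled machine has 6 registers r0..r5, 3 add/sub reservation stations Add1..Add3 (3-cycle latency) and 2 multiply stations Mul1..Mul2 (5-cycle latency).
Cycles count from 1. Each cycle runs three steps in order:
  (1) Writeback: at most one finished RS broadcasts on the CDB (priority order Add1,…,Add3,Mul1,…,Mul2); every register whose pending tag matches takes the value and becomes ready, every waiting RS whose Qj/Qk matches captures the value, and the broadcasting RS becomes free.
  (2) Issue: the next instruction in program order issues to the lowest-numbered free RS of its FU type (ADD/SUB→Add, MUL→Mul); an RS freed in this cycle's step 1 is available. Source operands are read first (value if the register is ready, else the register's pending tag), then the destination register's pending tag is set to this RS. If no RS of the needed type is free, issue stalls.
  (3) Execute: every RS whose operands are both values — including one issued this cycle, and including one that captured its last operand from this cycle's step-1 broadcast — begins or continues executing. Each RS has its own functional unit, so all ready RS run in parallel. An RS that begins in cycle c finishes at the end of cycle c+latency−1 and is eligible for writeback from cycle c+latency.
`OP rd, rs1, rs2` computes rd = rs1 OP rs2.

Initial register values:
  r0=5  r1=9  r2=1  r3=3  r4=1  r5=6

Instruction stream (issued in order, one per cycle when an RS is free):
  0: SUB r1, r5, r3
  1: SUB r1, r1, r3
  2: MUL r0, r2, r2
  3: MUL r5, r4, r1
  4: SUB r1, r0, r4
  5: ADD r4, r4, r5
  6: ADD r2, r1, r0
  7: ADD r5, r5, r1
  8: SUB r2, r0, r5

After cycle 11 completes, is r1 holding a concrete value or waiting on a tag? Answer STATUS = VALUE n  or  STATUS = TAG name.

c1: issue SUB r1<-Add1 | r0:5,r1:Add1,r2:1,r3:3,r4:1,r5:6
c2: issue SUB r1<-Add2 | r0:5,r1:Add2,r2:1,r3:3,r4:1,r5:6
c3: issue MUL r0<-Mul1 | r0:Mul1,r1:Add2,r2:1,r3:3,r4:1,r5:6
c4: CDB Add1=3; issue MUL r5<-Mul2 | r0:Mul1,r1:Add2,r2:1,r3:3,r4:1,r5:Mul2
c5: issue SUB r1<-Add1 | r0:Mul1,r1:Add1,r2:1,r3:3,r4:1,r5:Mul2
c6: issue ADD r4<-Add3 | r0:Mul1,r1:Add1,r2:1,r3:3,r4:Add3,r5:Mul2
c7: CDB Add2=0; issue ADD r2<-Add2 | r0:Mul1,r1:Add1,r2:Add2,r3:3,r4:Add3,r5:Mul2
c8: CDB Mul1=1; stall | r0:1,r1:Add1,r2:Add2,r3:3,r4:Add3,r5:Mul2
c9: stall | r0:1,r1:Add1,r2:Add2,r3:3,r4:Add3,r5:Mul2
c10: stall | r0:1,r1:Add1,r2:Add2,r3:3,r4:Add3,r5:Mul2
c11: CDB Add1=0; issue ADD r5<-Add1 | r0:1,r1:0,r2:Add2,r3:3,r4:Add3,r5:Add1

STATUS = VALUE 0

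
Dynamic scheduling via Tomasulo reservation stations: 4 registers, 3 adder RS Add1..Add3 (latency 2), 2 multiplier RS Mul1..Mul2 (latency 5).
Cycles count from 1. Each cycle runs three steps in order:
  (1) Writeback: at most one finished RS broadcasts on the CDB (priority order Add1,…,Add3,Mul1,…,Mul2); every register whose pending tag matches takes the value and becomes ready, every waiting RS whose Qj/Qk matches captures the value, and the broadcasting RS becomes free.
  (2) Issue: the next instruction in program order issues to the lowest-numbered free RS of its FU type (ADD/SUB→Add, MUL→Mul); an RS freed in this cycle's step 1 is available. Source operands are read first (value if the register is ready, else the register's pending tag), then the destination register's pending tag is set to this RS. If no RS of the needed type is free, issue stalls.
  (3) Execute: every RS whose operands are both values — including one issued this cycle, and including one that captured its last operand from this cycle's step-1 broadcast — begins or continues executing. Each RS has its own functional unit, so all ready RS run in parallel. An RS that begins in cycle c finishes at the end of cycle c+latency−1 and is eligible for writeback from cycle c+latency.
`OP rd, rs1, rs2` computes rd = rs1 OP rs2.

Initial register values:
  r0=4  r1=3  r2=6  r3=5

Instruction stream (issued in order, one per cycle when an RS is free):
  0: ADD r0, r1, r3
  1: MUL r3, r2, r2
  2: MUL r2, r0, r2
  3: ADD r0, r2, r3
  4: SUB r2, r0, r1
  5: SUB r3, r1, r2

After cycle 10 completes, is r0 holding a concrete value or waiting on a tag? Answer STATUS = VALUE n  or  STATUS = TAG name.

STATUS = VALUE 84

c1: issue ADD r0<-Add1 | r0:Add1,r1:3,r2:6,r3:5
c2: issue MUL r3<-Mul1 | r0:Add1,r1:3,r2:6,r3:Mul1
c3: CDB Add1=8; issue MUL r2<-Mul2 | r0:8,r1:3,r2:Mul2,r3:Mul1
c4: issue ADD r0<-Add1 | r0:Add1,r1:3,r2:Mul2,r3:Mul1
c5: issue SUB r2<-Add2 | r0:Add1,r1:3,r2:Add2,r3:Mul1
c6: issue SUB r3<-Add3 | r0:Add1,r1:3,r2:Add2,r3:Add3
c7: CDB Mul1=36 | r0:Add1,r1:3,r2:Add2,r3:Add3
c8: CDB Mul2=48 | r0:Add1,r1:3,r2:Add2,r3:Add3
c9: - | r0:Add1,r1:3,r2:Add2,r3:Add3
c10: CDB Add1=84 | r0:84,r1:3,r2:Add2,r3:Add3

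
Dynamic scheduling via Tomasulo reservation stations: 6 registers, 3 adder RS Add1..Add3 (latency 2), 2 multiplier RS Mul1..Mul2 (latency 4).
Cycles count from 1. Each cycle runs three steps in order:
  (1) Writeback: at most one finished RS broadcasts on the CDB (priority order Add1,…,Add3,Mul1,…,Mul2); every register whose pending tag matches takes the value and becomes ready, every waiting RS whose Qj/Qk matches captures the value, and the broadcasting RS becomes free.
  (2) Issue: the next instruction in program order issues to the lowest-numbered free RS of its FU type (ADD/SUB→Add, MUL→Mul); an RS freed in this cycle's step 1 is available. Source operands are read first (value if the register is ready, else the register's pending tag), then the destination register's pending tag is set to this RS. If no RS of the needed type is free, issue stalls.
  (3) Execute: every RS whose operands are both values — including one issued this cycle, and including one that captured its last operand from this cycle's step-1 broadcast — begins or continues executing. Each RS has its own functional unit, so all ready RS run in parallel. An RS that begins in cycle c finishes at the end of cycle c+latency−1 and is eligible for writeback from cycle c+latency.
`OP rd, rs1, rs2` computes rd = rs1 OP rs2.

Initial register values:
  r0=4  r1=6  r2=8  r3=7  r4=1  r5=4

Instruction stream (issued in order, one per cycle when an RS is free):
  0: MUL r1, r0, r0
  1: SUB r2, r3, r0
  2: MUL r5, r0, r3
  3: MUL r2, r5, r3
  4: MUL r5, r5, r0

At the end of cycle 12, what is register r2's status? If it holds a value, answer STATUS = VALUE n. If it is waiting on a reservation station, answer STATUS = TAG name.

cycle 1: issue MUL r1<-Mul1 // r0:4,r1:Mul1,r2:8,r3:7,r4:1,r5:4
cycle 2: issue SUB r2<-Add1 // r0:4,r1:Mul1,r2:Add1,r3:7,r4:1,r5:4
cycle 3: issue MUL r5<-Mul2 // r0:4,r1:Mul1,r2:Add1,r3:7,r4:1,r5:Mul2
cycle 4: CDB Add1=3; stall // r0:4,r1:Mul1,r2:3,r3:7,r4:1,r5:Mul2
cycle 5: CDB Mul1=16; issue MUL r2<-Mul1 // r0:4,r1:16,r2:Mul1,r3:7,r4:1,r5:Mul2
cycle 6: stall // r0:4,r1:16,r2:Mul1,r3:7,r4:1,r5:Mul2
cycle 7: CDB Mul2=28; issue MUL r5<-Mul2 // r0:4,r1:16,r2:Mul1,r3:7,r4:1,r5:Mul2
cycle 8: - // r0:4,r1:16,r2:Mul1,r3:7,r4:1,r5:Mul2
cycle 9: - // r0:4,r1:16,r2:Mul1,r3:7,r4:1,r5:Mul2
cycle 10: - // r0:4,r1:16,r2:Mul1,r3:7,r4:1,r5:Mul2
cycle 11: CDB Mul1=196 // r0:4,r1:16,r2:196,r3:7,r4:1,r5:Mul2
cycle 12: CDB Mul2=112 // r0:4,r1:16,r2:196,r3:7,r4:1,r5:112

STATUS = VALUE 196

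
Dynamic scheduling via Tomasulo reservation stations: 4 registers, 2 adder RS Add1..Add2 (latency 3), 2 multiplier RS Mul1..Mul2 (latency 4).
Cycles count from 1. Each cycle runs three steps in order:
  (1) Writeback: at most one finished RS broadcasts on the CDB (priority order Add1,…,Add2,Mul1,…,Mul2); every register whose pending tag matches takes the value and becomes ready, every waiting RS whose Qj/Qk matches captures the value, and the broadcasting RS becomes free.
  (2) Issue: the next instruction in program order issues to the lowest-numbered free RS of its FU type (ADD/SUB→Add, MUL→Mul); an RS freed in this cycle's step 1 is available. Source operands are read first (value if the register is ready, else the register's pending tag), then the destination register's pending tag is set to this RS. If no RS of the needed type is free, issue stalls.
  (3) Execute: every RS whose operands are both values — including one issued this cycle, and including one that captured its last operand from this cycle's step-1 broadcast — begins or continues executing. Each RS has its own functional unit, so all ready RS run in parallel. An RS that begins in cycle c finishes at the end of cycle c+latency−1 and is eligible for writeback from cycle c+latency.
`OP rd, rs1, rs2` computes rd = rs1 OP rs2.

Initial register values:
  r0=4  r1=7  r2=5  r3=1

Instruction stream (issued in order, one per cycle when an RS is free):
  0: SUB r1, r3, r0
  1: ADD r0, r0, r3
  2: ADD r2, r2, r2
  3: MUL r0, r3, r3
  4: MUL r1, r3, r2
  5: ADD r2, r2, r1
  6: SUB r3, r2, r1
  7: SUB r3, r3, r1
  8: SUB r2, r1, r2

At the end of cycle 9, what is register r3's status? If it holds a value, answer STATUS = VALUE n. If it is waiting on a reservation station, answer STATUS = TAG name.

STATUS = TAG Add2

  c1: issue SUB r1<-Add1  regs: r0:4,r1:Add1,r2:5,r3:1
  c2: issue ADD r0<-Add2  regs: r0:Add2,r1:Add1,r2:5,r3:1
  c3: stall  regs: r0:Add2,r1:Add1,r2:5,r3:1
  c4: CDB Add1=-3; issue ADD r2<-Add1  regs: r0:Add2,r1:-3,r2:Add1,r3:1
  c5: CDB Add2=5; issue MUL r0<-Mul1  regs: r0:Mul1,r1:-3,r2:Add1,r3:1
  c6: issue MUL r1<-Mul2  regs: r0:Mul1,r1:Mul2,r2:Add1,r3:1
  c7: CDB Add1=10; issue ADD r2<-Add1  regs: r0:Mul1,r1:Mul2,r2:Add1,r3:1
  c8: issue SUB r3<-Add2  regs: r0:Mul1,r1:Mul2,r2:Add1,r3:Add2
  c9: CDB Mul1=1; stall  regs: r0:1,r1:Mul2,r2:Add1,r3:Add2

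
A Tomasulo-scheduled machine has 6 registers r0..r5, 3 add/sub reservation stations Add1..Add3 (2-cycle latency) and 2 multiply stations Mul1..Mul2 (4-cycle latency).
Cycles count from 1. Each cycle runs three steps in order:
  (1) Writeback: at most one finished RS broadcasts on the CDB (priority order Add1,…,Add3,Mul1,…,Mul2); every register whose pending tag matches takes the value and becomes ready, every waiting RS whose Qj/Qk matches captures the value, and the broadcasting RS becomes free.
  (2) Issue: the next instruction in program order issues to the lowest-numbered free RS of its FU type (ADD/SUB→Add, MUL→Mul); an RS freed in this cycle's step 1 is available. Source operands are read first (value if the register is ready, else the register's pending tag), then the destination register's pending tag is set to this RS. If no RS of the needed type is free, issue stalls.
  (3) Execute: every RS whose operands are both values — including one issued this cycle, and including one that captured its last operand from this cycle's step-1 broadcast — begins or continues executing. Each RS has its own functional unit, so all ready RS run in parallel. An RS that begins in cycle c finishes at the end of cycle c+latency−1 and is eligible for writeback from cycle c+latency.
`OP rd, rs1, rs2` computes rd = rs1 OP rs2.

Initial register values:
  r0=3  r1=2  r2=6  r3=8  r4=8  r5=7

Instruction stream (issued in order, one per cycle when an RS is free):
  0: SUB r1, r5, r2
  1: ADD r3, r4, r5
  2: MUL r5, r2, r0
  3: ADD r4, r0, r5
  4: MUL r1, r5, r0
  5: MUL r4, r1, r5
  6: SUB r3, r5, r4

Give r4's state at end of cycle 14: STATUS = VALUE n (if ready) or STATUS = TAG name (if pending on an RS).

c1: issue SUB r1<-Add1 | r0:3,r1:Add1,r2:6,r3:8,r4:8,r5:7
c2: issue ADD r3<-Add2 | r0:3,r1:Add1,r2:6,r3:Add2,r4:8,r5:7
c3: CDB Add1=1; issue MUL r5<-Mul1 | r0:3,r1:1,r2:6,r3:Add2,r4:8,r5:Mul1
c4: CDB Add2=15; issue ADD r4<-Add1 | r0:3,r1:1,r2:6,r3:15,r4:Add1,r5:Mul1
c5: issue MUL r1<-Mul2 | r0:3,r1:Mul2,r2:6,r3:15,r4:Add1,r5:Mul1
c6: stall | r0:3,r1:Mul2,r2:6,r3:15,r4:Add1,r5:Mul1
c7: CDB Mul1=18; issue MUL r4<-Mul1 | r0:3,r1:Mul2,r2:6,r3:15,r4:Mul1,r5:18
c8: issue SUB r3<-Add2 | r0:3,r1:Mul2,r2:6,r3:Add2,r4:Mul1,r5:18
c9: CDB Add1=21 | r0:3,r1:Mul2,r2:6,r3:Add2,r4:Mul1,r5:18
c10: - | r0:3,r1:Mul2,r2:6,r3:Add2,r4:Mul1,r5:18
c11: CDB Mul2=54 | r0:3,r1:54,r2:6,r3:Add2,r4:Mul1,r5:18
c12: - | r0:3,r1:54,r2:6,r3:Add2,r4:Mul1,r5:18
c13: - | r0:3,r1:54,r2:6,r3:Add2,r4:Mul1,r5:18
c14: - | r0:3,r1:54,r2:6,r3:Add2,r4:Mul1,r5:18

STATUS = TAG Mul1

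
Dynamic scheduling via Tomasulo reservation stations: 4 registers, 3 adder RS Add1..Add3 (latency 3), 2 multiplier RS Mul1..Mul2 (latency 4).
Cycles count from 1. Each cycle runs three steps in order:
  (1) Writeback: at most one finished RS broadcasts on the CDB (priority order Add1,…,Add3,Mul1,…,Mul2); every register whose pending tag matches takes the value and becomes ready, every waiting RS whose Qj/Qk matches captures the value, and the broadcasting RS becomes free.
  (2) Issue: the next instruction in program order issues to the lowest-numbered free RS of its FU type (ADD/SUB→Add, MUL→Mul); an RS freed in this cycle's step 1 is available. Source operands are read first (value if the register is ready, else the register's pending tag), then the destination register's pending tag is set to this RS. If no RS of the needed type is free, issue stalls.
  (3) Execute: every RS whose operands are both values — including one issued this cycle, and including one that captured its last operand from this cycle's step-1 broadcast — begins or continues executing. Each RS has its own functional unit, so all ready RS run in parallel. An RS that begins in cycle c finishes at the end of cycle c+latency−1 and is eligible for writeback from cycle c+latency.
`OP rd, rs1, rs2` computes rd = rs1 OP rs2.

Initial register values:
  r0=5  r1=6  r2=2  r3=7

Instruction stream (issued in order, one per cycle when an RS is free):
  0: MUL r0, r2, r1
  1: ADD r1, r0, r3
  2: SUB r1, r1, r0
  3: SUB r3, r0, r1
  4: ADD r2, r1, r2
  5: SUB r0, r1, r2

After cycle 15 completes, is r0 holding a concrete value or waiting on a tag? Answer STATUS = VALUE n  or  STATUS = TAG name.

STATUS = TAG Add2

  c1: issue MUL r0<-Mul1  regs: r0:Mul1,r1:6,r2:2,r3:7
  c2: issue ADD r1<-Add1  regs: r0:Mul1,r1:Add1,r2:2,r3:7
  c3: issue SUB r1<-Add2  regs: r0:Mul1,r1:Add2,r2:2,r3:7
  c4: issue SUB r3<-Add3  regs: r0:Mul1,r1:Add2,r2:2,r3:Add3
  c5: CDB Mul1=12; stall  regs: r0:12,r1:Add2,r2:2,r3:Add3
  c6: stall  regs: r0:12,r1:Add2,r2:2,r3:Add3
  c7: stall  regs: r0:12,r1:Add2,r2:2,r3:Add3
  c8: CDB Add1=19; issue ADD r2<-Add1  regs: r0:12,r1:Add2,r2:Add1,r3:Add3
  c9: stall  regs: r0:12,r1:Add2,r2:Add1,r3:Add3
  c10: stall  regs: r0:12,r1:Add2,r2:Add1,r3:Add3
  c11: CDB Add2=7; issue SUB r0<-Add2  regs: r0:Add2,r1:7,r2:Add1,r3:Add3
  c12: -  regs: r0:Add2,r1:7,r2:Add1,r3:Add3
  c13: -  regs: r0:Add2,r1:7,r2:Add1,r3:Add3
  c14: CDB Add1=9  regs: r0:Add2,r1:7,r2:9,r3:Add3
  c15: CDB Add3=5  regs: r0:Add2,r1:7,r2:9,r3:5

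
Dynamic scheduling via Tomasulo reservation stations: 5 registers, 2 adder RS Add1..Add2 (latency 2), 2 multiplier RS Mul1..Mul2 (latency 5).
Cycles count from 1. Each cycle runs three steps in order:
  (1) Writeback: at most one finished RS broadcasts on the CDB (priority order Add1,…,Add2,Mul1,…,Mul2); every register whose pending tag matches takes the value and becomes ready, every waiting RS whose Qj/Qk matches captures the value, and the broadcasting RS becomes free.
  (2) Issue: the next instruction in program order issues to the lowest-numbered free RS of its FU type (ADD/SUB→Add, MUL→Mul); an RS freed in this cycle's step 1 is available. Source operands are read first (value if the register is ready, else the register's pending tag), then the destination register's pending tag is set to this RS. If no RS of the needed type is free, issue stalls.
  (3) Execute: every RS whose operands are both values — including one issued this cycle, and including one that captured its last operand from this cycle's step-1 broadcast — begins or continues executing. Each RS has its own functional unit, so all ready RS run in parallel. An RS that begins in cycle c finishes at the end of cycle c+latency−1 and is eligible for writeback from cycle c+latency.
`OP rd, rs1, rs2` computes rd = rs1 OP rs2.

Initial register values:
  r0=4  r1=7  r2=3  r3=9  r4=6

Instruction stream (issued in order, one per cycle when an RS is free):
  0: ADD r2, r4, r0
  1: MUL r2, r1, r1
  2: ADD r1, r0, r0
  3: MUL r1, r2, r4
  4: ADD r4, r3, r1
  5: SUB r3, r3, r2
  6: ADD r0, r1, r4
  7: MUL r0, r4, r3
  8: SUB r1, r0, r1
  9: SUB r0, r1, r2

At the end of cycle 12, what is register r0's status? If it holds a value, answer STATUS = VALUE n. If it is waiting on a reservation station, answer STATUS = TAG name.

cycle 1: issue ADD r2<-Add1 // r0:4,r1:7,r2:Add1,r3:9,r4:6
cycle 2: issue MUL r2<-Mul1 // r0:4,r1:7,r2:Mul1,r3:9,r4:6
cycle 3: CDB Add1=10; issue ADD r1<-Add1 // r0:4,r1:Add1,r2:Mul1,r3:9,r4:6
cycle 4: issue MUL r1<-Mul2 // r0:4,r1:Mul2,r2:Mul1,r3:9,r4:6
cycle 5: CDB Add1=8; issue ADD r4<-Add1 // r0:4,r1:Mul2,r2:Mul1,r3:9,r4:Add1
cycle 6: issue SUB r3<-Add2 // r0:4,r1:Mul2,r2:Mul1,r3:Add2,r4:Add1
cycle 7: CDB Mul1=49; stall // r0:4,r1:Mul2,r2:49,r3:Add2,r4:Add1
cycle 8: stall // r0:4,r1:Mul2,r2:49,r3:Add2,r4:Add1
cycle 9: CDB Add2=-40; issue ADD r0<-Add2 // r0:Add2,r1:Mul2,r2:49,r3:-40,r4:Add1
cycle 10: issue MUL r0<-Mul1 // r0:Mul1,r1:Mul2,r2:49,r3:-40,r4:Add1
cycle 11: stall // r0:Mul1,r1:Mul2,r2:49,r3:-40,r4:Add1
cycle 12: CDB Mul2=294; stall // r0:Mul1,r1:294,r2:49,r3:-40,r4:Add1

STATUS = TAG Mul1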